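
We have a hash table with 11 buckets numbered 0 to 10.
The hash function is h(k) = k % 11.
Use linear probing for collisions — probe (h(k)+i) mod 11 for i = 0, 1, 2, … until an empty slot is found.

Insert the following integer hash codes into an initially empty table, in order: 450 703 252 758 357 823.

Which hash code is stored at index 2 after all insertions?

758

450: h=10 => slot 10
703: h=10, probe 10,0 => slot 0
252: h=10, probe 10,0,1 => slot 1
758: h=10, probe 10,0,1,2 => slot 2
357: h=5 => slot 5
823: h=9 => slot 9
Table: [703, 252, 758, -, -, 357, -, -, -, 823, 450]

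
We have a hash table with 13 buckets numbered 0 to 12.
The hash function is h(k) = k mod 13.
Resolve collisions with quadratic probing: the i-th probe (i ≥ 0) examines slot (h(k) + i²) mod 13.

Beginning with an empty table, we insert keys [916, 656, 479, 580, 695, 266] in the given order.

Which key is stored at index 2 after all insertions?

916 hashes to 6; slot 6 is free → place at 6.
656 hashes to 6; 6 taken → place at 7.
479 hashes to 11; slot 11 is free → place at 11.
580 hashes to 8; slot 8 is free → place at 8.
695 hashes to 6; 6,7 taken → place at 10.
266 hashes to 6; 6,7,10 taken → place at 2.
Table: [_, _, 266, _, _, _, 916, 656, 580, _, 695, 479, _]

266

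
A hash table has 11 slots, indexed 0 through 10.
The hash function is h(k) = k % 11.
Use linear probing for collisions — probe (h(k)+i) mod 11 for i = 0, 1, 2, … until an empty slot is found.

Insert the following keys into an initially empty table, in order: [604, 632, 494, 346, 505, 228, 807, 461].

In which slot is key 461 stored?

604: h=10 -> slot 10
632: h=5 -> slot 5
494: h=10, probe 10,0 -> slot 0
346: h=5, probe 5,6 -> slot 6
505: h=10, probe 10,0,1 -> slot 1
228: h=8 -> slot 8
807: h=4 -> slot 4
461: h=10, probe 10,0,1,2 -> slot 2
Table: [494, 505, 461, ∅, 807, 632, 346, ∅, 228, ∅, 604]

2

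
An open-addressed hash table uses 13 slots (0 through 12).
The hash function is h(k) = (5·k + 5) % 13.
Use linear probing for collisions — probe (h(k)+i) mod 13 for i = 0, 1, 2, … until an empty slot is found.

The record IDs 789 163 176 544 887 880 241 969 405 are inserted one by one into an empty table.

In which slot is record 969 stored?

789: h=11 → slot 11
163: h=1 → slot 1
176: h=1, probe 1,2 → slot 2
544: h=8 → slot 8
887: h=7 → slot 7
880: h=11, probe 11,12 → slot 12
241: h=1, probe 1,2,3 → slot 3
969: h=1, probe 1,2,3,4 → slot 4
405: h=2, probe 2,3,4,5 → slot 5
Table: [., 163, 176, 241, 969, 405, ., 887, 544, ., ., 789, 880]

4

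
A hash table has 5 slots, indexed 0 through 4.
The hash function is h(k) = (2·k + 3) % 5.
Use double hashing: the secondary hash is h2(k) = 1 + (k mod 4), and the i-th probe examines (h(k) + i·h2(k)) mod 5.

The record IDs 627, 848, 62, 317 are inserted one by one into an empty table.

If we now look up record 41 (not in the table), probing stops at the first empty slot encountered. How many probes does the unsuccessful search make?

Insert 627: h=2, slot 2 empty → index 2.
Insert 848: h=4, slot 4 empty → index 4.
Insert 62: h=2, h2=3, slot 2 occupied → index 0.
Insert 317: h=2, h2=2, slots 2,4 occupied → index 1.
Table: [62, 317, 627, -, 848]
Lookup 41: h=0, h2=2, probe 0,2,4,1,3 → slot 3 empty, not found.

5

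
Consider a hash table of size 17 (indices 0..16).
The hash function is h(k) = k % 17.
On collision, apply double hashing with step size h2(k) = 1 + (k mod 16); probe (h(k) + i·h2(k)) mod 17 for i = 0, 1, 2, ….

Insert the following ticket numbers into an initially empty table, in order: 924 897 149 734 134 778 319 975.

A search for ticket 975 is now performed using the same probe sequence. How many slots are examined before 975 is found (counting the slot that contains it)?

Insert 924: h=6, slot 6 empty -> index 6.
Insert 897: h=13, slot 13 empty -> index 13.
Insert 149: h=13, h2=6, slot 13 occupied -> index 2.
Insert 734: h=3, slot 3 empty -> index 3.
Insert 134: h=15, slot 15 empty -> index 15.
Insert 778: h=13, h2=11, slot 13 occupied -> index 7.
Insert 319: h=13, h2=16, slot 13 occupied -> index 12.
Insert 975: h=6, h2=16, slot 6 occupied -> index 5.
Table: [_, _, 149, 734, _, 975, 924, 778, _, _, _, _, 319, 897, _, 134, _]
Lookup 975: h=6, h2=16, probe 6,5 → found at 5.

2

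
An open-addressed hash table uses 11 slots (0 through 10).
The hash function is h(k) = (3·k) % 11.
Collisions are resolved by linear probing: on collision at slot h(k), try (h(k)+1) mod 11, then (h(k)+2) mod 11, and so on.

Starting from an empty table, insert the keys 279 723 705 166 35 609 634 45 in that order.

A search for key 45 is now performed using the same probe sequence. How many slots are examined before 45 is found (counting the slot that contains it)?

5

279: h=1 → slot 1
723: h=2 → slot 2
705: h=3 → slot 3
166: h=3, probe 3,4 → slot 4
35: h=6 → slot 6
609: h=1, probe 1,2,3,4,5 → slot 5
634: h=10 → slot 10
45: h=3, probe 3,4,5,6,7 → slot 7
Table: [-, 279, 723, 705, 166, 609, 35, 45, -, -, 634]
Lookup 45: h=3, probe 3,4,5,6,7 → found at 7.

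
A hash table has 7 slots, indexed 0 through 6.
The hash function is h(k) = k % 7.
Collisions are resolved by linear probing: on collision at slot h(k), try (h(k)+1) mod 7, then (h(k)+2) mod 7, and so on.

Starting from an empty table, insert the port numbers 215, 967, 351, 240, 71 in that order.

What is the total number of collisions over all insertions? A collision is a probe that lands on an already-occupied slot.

215: h=5 => slot 5
967: h=1 => slot 1
351: h=1, probe 1,2 => slot 2
240: h=2, probe 2,3 => slot 3
71: h=1, probe 1,2,3,4 => slot 4
Table: [-, 967, 351, 240, 71, 215, -]

5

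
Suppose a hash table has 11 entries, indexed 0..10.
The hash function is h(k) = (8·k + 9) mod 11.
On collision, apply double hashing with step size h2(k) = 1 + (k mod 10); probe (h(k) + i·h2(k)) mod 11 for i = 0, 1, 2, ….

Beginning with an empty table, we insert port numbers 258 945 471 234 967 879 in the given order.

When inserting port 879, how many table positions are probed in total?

258: h=5 -> slot 5
945: h=1 -> slot 1
471: h=4 -> slot 4
234: h=0 -> slot 0
967: h=1, h2=8, probe 1,9 -> slot 9
879: h=1, h2=10, probe 1,0,10 -> slot 10
Table: [234, 945, ., ., 471, 258, ., ., ., 967, 879]

3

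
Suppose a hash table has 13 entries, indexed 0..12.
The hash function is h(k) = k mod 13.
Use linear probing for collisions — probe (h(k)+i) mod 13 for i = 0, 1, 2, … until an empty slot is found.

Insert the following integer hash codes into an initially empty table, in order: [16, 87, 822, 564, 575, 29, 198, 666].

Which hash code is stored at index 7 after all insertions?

29

16 hashes to 3; slot 3 is free -> place at 3.
87 hashes to 9; slot 9 is free -> place at 9.
822 hashes to 3; 3 taken -> place at 4.
564 hashes to 5; slot 5 is free -> place at 5.
575 hashes to 3; 3,4,5 taken -> place at 6.
29 hashes to 3; 3,4,5,6 taken -> place at 7.
198 hashes to 3; 3,4,5,6,7 taken -> place at 8.
666 hashes to 3; 3,4,5,6,7,8,9 taken -> place at 10.
Table: [_, _, _, 16, 822, 564, 575, 29, 198, 87, 666, _, _]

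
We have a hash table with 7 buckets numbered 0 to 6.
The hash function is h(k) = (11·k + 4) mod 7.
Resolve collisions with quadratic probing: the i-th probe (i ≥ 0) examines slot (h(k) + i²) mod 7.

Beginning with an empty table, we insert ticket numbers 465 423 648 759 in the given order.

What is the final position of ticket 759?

465 hashes to 2; slot 2 is free => place at 2.
423 hashes to 2; 2 taken => place at 3.
648 hashes to 6; slot 6 is free => place at 6.
759 hashes to 2; 2,3,6 taken => place at 4.
Table: [—, —, 465, 423, 759, —, 648]

4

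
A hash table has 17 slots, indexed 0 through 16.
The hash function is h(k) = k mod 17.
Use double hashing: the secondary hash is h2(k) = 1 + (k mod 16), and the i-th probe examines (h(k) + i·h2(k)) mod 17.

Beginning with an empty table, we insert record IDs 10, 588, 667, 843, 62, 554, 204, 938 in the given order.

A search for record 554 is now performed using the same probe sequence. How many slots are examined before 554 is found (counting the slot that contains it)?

3

10 hashes to 10; slot 10 is free -> place at 10.
588 hashes to 10, h2=13; 10 taken -> place at 6.
667 hashes to 4; slot 4 is free -> place at 4.
843 hashes to 10, h2=12; 10 taken -> place at 5.
62 hashes to 11; slot 11 is free -> place at 11.
554 hashes to 10, h2=11; 10,4 taken -> place at 15.
204 hashes to 0; slot 0 is free -> place at 0.
938 hashes to 3; slot 3 is free -> place at 3.
Table: [204, _, _, 938, 667, 843, 588, _, _, _, 10, 62, _, _, _, 554, _]
Lookup 554: h=10, h2=11, probe 10,4,15 → found at 15.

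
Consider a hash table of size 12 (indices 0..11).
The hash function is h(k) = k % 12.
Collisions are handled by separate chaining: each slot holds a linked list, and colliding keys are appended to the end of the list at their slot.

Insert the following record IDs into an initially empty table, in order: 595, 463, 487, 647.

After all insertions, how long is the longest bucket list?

595 → bucket 7
463 → bucket 7 (collision)
487 → bucket 7 (collision)
647 → bucket 11
Final buckets:
0: .
1: .
2: .
3: .
4: .
5: .
6: .
7: 595 -> 463 -> 487
8: .
9: .
10: .
11: 647

3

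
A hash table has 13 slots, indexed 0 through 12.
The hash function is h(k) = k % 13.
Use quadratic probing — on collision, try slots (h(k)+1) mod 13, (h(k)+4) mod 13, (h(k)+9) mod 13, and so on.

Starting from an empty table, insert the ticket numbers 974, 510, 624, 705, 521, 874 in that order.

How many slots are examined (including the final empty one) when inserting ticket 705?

2

Insert 974: h=12, slot 12 empty => index 12.
Insert 510: h=3, slot 3 empty => index 3.
Insert 624: h=0, slot 0 empty => index 0.
Insert 705: h=3, slot 3 occupied => index 4.
Insert 521: h=1, slot 1 empty => index 1.
Insert 874: h=3, slots 3,4 occupied => index 7.
Table: [624, 521, ., 510, 705, ., ., 874, ., ., ., ., 974]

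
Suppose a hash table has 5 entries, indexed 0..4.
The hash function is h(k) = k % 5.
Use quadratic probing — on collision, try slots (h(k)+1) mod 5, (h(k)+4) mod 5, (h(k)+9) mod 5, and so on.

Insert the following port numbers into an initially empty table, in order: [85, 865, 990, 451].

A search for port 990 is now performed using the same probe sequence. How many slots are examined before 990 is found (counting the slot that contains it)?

3

Insert 85: h=0, slot 0 empty → index 0.
Insert 865: h=0, slot 0 occupied → index 1.
Insert 990: h=0, slots 0,1 occupied → index 4.
Insert 451: h=1, slot 1 occupied → index 2.
Table: [85, 865, 451, ∅, 990]
Lookup 990: h=0, probe 0,1,4 → found at 4.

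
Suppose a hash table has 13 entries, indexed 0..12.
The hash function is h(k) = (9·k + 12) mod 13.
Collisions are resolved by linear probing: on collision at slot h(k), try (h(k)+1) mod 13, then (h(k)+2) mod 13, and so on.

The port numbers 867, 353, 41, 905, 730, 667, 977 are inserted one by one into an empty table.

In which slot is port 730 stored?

7

Insert 867: h=2, slot 2 empty -> index 2.
Insert 353: h=4, slot 4 empty -> index 4.
Insert 41: h=4, slot 4 occupied -> index 5.
Insert 905: h=6, slot 6 empty -> index 6.
Insert 730: h=4, slots 4,5,6 occupied -> index 7.
Insert 667: h=9, slot 9 empty -> index 9.
Insert 977: h=4, slots 4,5,6,7 occupied -> index 8.
Table: [∅, ∅, 867, ∅, 353, 41, 905, 730, 977, 667, ∅, ∅, ∅]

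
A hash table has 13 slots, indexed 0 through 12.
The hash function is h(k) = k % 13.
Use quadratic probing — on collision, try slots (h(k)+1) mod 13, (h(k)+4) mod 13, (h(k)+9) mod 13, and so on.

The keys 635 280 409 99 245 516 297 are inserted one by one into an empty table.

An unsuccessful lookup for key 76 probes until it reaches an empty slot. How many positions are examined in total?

Insert 635: h=11, slot 11 empty => index 11.
Insert 280: h=7, slot 7 empty => index 7.
Insert 409: h=6, slot 6 empty => index 6.
Insert 99: h=8, slot 8 empty => index 8.
Insert 245: h=11, slot 11 occupied => index 12.
Insert 516: h=9, slot 9 empty => index 9.
Insert 297: h=11, slots 11,12 occupied => index 2.
Table: [-, -, 297, -, -, -, 409, 280, 99, 516, -, 635, 245]
Lookup 76: h=11, probe 11,12,2,7,1 → slot 1 empty, not found.

5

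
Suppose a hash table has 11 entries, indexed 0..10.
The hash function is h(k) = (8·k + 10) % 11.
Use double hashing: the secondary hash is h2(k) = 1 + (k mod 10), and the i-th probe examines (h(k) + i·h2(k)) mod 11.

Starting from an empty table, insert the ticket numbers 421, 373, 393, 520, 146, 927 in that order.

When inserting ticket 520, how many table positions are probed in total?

421 hashes to 1; slot 1 is free => place at 1.
373 hashes to 2; slot 2 is free => place at 2.
393 hashes to 8; slot 8 is free => place at 8.
520 hashes to 1, h2=1; 1,2 taken => place at 3.
146 hashes to 1, h2=7; 1,8 taken => place at 4.
927 hashes to 1, h2=8; 1 taken => place at 9.
Table: [∅, 421, 373, 520, 146, ∅, ∅, ∅, 393, 927, ∅]

3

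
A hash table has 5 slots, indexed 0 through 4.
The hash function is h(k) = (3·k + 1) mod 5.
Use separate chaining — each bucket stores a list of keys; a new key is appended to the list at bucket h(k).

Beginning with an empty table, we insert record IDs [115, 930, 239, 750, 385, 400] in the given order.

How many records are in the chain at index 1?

115 → bucket 1
930 → bucket 1 (collision)
239 → bucket 3
750 → bucket 1 (collision)
385 → bucket 1 (collision)
400 → bucket 1 (collision)
Final buckets:
0: _
1: 115 -> 930 -> 750 -> 385 -> 400
2: _
3: 239
4: _

5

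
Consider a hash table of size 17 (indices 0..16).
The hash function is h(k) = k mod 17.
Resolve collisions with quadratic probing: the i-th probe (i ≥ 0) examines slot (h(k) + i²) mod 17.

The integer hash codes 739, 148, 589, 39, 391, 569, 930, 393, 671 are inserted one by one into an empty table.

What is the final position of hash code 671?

739 hashes to 8; slot 8 is free => place at 8.
148 hashes to 12; slot 12 is free => place at 12.
589 hashes to 11; slot 11 is free => place at 11.
39 hashes to 5; slot 5 is free => place at 5.
391 hashes to 0; slot 0 is free => place at 0.
569 hashes to 8; 8 taken => place at 9.
930 hashes to 12; 12 taken => place at 13.
393 hashes to 2; slot 2 is free => place at 2.
671 hashes to 8; 8,9,12,0 taken => place at 7.
Table: [391, ∅, 393, ∅, ∅, 39, ∅, 671, 739, 569, ∅, 589, 148, 930, ∅, ∅, ∅]

7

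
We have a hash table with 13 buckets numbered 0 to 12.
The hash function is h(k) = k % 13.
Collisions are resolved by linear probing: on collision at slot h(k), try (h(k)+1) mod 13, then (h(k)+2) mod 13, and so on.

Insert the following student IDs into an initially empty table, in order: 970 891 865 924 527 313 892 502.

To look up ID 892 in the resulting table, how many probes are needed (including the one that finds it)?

4

970: h=8 => slot 8
891: h=7 => slot 7
865: h=7, probe 7,8,9 => slot 9
924: h=1 => slot 1
527: h=7, probe 7,8,9,10 => slot 10
313: h=1, probe 1,2 => slot 2
892: h=8, probe 8,9,10,11 => slot 11
502: h=8, probe 8,9,10,11,12 => slot 12
Table: [_, 924, 313, _, _, _, _, 891, 970, 865, 527, 892, 502]
Lookup 892: h=8, probe 8,9,10,11 → found at 11.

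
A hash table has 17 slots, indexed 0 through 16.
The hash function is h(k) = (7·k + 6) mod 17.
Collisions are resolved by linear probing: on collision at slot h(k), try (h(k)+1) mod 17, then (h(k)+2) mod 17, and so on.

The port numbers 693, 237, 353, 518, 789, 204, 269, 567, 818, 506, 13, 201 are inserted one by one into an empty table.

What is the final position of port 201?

Insert 693: h=12, slot 12 empty → index 12.
Insert 237: h=16, slot 16 empty → index 16.
Insert 353: h=12, slot 12 occupied → index 13.
Insert 518: h=11, slot 11 empty → index 11.
Insert 789: h=4, slot 4 empty → index 4.
Insert 204: h=6, slot 6 empty → index 6.
Insert 269: h=2, slot 2 empty → index 2.
Insert 567: h=14, slot 14 empty → index 14.
Insert 818: h=3, slot 3 empty → index 3.
Insert 506: h=12, slots 12,13,14 occupied → index 15.
Insert 13: h=12, slots 12,13,14,15,16 occupied → index 0.
Insert 201: h=2, slots 2,3,4 occupied → index 5.
Table: [13, —, 269, 818, 789, 201, 204, —, —, —, —, 518, 693, 353, 567, 506, 237]

5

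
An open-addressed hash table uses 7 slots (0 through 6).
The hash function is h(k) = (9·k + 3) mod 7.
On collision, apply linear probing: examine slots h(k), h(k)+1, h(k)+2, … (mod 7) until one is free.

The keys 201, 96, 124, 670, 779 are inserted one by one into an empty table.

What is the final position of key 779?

3

201: h=6 -> slot 6
96: h=6, probe 6,0 -> slot 0
124: h=6, probe 6,0,1 -> slot 1
670: h=6, probe 6,0,1,2 -> slot 2
779: h=0, probe 0,1,2,3 -> slot 3
Table: [96, 124, 670, 779, ∅, ∅, 201]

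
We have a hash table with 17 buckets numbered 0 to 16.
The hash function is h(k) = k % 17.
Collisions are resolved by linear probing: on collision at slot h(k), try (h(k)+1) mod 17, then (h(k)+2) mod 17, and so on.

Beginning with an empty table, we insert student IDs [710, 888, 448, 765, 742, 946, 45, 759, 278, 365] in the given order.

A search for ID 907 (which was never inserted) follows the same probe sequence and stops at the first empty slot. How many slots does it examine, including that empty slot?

Insert 710: h=13, slot 13 empty -> index 13.
Insert 888: h=4, slot 4 empty -> index 4.
Insert 448: h=6, slot 6 empty -> index 6.
Insert 765: h=0, slot 0 empty -> index 0.
Insert 742: h=11, slot 11 empty -> index 11.
Insert 946: h=11, slot 11 occupied -> index 12.
Insert 45: h=11, slots 11,12,13 occupied -> index 14.
Insert 759: h=11, slots 11,12,13,14 occupied -> index 15.
Insert 278: h=6, slot 6 occupied -> index 7.
Insert 365: h=8, slot 8 empty -> index 8.
Table: [765, ∅, ∅, ∅, 888, ∅, 448, 278, 365, ∅, ∅, 742, 946, 710, 45, 759, ∅]
Lookup 907: h=6, probe 6,7,8,9 → slot 9 empty, not found.

4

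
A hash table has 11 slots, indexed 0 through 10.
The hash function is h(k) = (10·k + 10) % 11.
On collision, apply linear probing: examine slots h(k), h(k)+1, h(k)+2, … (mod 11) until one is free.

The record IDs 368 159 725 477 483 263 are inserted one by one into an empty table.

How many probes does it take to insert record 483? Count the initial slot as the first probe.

2

Insert 368: h=5, slot 5 empty → index 5.
Insert 159: h=5, slot 5 occupied → index 6.
Insert 725: h=0, slot 0 empty → index 0.
Insert 477: h=6, slot 6 occupied → index 7.
Insert 483: h=0, slot 0 occupied → index 1.
Insert 263: h=0, slots 0,1 occupied → index 2.
Table: [725, 483, 263, ∅, ∅, 368, 159, 477, ∅, ∅, ∅]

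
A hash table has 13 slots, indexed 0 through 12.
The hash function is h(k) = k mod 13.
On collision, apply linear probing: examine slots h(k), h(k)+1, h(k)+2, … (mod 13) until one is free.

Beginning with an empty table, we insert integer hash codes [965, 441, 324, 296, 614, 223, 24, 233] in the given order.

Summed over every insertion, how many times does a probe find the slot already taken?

4

965: h=3 → slot 3
441: h=12 → slot 12
324: h=12, probe 12,0 → slot 0
296: h=10 → slot 10
614: h=3, probe 3,4 → slot 4
223: h=2 → slot 2
24: h=11 → slot 11
233: h=12, probe 12,0,1 → slot 1
Table: [324, 233, 223, 965, 614, ., ., ., ., ., 296, 24, 441]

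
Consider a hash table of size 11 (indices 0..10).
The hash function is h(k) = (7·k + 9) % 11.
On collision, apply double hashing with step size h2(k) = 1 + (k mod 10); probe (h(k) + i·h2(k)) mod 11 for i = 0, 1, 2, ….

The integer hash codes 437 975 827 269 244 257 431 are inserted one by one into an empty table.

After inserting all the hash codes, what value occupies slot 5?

431

Insert 437: h=10, slot 10 empty -> index 10.
Insert 975: h=3, slot 3 empty -> index 3.
Insert 827: h=1, slot 1 empty -> index 1.
Insert 269: h=0, slot 0 empty -> index 0.
Insert 244: h=1, h2=5, slot 1 occupied -> index 6.
Insert 257: h=4, slot 4 empty -> index 4.
Insert 431: h=1, h2=2, slots 1,3 occupied -> index 5.
Table: [269, 827, -, 975, 257, 431, 244, -, -, -, 437]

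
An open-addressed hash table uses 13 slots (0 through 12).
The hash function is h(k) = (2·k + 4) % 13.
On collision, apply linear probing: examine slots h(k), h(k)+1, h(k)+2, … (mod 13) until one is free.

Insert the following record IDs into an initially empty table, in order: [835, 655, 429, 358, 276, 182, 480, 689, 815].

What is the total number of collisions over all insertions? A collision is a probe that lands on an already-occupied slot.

6

835: h=10 => slot 10
655: h=1 => slot 1
429: h=4 => slot 4
358: h=5 => slot 5
276: h=10, probe 10,11 => slot 11
182: h=4, probe 4,5,6 => slot 6
480: h=2 => slot 2
689: h=4, probe 4,5,6,7 => slot 7
815: h=9 => slot 9
Table: [—, 655, 480, —, 429, 358, 182, 689, —, 815, 835, 276, —]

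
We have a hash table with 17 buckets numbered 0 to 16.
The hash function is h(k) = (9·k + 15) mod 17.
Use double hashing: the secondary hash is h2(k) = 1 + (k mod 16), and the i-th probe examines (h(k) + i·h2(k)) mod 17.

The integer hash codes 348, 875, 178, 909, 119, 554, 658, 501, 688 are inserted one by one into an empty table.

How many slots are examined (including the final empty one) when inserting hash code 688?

348: h=2 => slot 2
875: h=2, h2=12, probe 2,14 => slot 14
178: h=2, h2=3, probe 2,5 => slot 5
909: h=2, h2=14, probe 2,16 => slot 16
119: h=15 => slot 15
554: h=3 => slot 3
658: h=4 => slot 4
501: h=2, h2=6, probe 2,8 => slot 8
688: h=2, h2=1, probe 2,3,4,5,6 => slot 6
Table: [∅, ∅, 348, 554, 658, 178, 688, ∅, 501, ∅, ∅, ∅, ∅, ∅, 875, 119, 909]

5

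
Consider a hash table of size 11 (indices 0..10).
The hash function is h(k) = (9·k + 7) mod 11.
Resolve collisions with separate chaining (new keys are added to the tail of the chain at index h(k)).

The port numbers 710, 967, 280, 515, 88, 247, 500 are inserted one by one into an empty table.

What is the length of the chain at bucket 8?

3

710 → bucket 6
967 → bucket 9
280 → bucket 8
515 → bucket 0
88 → bucket 7
247 → bucket 8 (collision)
500 → bucket 8 (collision)
Final buckets:
0: 515
1: _
2: _
3: _
4: _
5: _
6: 710
7: 88
8: 280 -> 247 -> 500
9: 967
10: _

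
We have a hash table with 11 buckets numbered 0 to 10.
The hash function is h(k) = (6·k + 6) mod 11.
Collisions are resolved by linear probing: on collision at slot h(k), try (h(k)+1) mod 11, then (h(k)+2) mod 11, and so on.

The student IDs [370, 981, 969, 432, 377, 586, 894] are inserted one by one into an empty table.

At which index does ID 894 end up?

6

370: h=4 => slot 4
981: h=7 => slot 7
969: h=1 => slot 1
432: h=2 => slot 2
377: h=2, probe 2,3 => slot 3
586: h=2, probe 2,3,4,5 => slot 5
894: h=2, probe 2,3,4,5,6 => slot 6
Table: [∅, 969, 432, 377, 370, 586, 894, 981, ∅, ∅, ∅]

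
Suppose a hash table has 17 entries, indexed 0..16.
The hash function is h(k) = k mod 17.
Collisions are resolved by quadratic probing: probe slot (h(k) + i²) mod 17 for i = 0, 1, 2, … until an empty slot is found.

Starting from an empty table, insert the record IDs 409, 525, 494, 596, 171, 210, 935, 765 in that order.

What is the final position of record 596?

5

409 hashes to 1; slot 1 is free → place at 1.
525 hashes to 15; slot 15 is free → place at 15.
494 hashes to 1; 1 taken → place at 2.
596 hashes to 1; 1,2 taken → place at 5.
171 hashes to 1; 1,2,5 taken → place at 10.
210 hashes to 6; slot 6 is free → place at 6.
935 hashes to 0; slot 0 is free → place at 0.
765 hashes to 0; 0,1 taken → place at 4.
Table: [935, 409, 494, ∅, 765, 596, 210, ∅, ∅, ∅, 171, ∅, ∅, ∅, ∅, 525, ∅]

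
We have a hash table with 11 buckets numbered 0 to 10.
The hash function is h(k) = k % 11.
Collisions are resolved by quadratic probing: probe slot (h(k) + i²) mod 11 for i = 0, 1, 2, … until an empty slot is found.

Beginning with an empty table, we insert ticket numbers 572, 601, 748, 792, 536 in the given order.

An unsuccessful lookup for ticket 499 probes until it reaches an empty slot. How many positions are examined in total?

2

572 hashes to 0; slot 0 is free => place at 0.
601 hashes to 7; slot 7 is free => place at 7.
748 hashes to 0; 0 taken => place at 1.
792 hashes to 0; 0,1 taken => place at 4.
536 hashes to 8; slot 8 is free => place at 8.
Table: [572, 748, ., ., 792, ., ., 601, 536, ., .]
Lookup 499: h=4, probe 4,5 → slot 5 empty, not found.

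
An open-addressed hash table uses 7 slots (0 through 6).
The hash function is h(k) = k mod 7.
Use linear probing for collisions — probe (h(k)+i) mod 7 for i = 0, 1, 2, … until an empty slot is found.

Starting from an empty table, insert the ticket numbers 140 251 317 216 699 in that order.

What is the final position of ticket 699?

3

140 hashes to 0; slot 0 is free -> place at 0.
251 hashes to 6; slot 6 is free -> place at 6.
317 hashes to 2; slot 2 is free -> place at 2.
216 hashes to 6; 6,0 taken -> place at 1.
699 hashes to 6; 6,0,1,2 taken -> place at 3.
Table: [140, 216, 317, 699, _, _, 251]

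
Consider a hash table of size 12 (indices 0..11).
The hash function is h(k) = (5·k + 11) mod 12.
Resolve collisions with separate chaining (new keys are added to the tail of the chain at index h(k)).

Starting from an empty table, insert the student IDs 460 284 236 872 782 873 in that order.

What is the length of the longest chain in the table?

3

460 → bucket 7
284 → bucket 3
236 → bucket 3 (collision)
872 → bucket 3 (collision)
782 → bucket 9
873 → bucket 8
Final buckets:
0: _
1: _
2: _
3: 284 -> 236 -> 872
4: _
5: _
6: _
7: 460
8: 873
9: 782
10: _
11: _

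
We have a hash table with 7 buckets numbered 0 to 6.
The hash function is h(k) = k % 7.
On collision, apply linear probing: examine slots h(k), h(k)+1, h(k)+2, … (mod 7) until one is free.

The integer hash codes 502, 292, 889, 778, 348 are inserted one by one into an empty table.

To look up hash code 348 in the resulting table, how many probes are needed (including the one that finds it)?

5

Insert 502: h=5, slot 5 empty => index 5.
Insert 292: h=5, slot 5 occupied => index 6.
Insert 889: h=0, slot 0 empty => index 0.
Insert 778: h=1, slot 1 empty => index 1.
Insert 348: h=5, slots 5,6,0,1 occupied => index 2.
Table: [889, 778, 348, ∅, ∅, 502, 292]
Lookup 348: h=5, probe 5,6,0,1,2 → found at 2.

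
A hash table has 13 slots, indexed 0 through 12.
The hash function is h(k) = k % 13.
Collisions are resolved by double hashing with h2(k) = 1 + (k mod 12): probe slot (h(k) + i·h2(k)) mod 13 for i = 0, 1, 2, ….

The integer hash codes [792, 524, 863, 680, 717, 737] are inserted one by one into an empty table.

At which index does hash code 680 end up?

792 hashes to 12; slot 12 is free -> place at 12.
524 hashes to 4; slot 4 is free -> place at 4.
863 hashes to 5; slot 5 is free -> place at 5.
680 hashes to 4, h2=9; 4 taken -> place at 0.
717 hashes to 2; slot 2 is free -> place at 2.
737 hashes to 9; slot 9 is free -> place at 9.
Table: [680, _, 717, _, 524, 863, _, _, _, 737, _, _, 792]

0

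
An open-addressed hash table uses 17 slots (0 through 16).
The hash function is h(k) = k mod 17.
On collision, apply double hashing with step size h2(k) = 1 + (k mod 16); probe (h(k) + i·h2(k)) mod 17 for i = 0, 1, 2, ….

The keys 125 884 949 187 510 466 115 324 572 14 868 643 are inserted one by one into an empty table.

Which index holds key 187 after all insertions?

12

Insert 125: h=6, slot 6 empty → index 6.
Insert 884: h=0, slot 0 empty → index 0.
Insert 949: h=14, slot 14 empty → index 14.
Insert 187: h=0, h2=12, slot 0 occupied → index 12.
Insert 510: h=0, h2=15, slot 0 occupied → index 15.
Insert 466: h=7, slot 7 empty → index 7.
Insert 115: h=13, slot 13 empty → index 13.
Insert 324: h=1, slot 1 empty → index 1.
Insert 572: h=11, slot 11 empty → index 11.
Insert 14: h=14, h2=15, slots 14,12 occupied → index 10.
Insert 868: h=1, h2=5, slots 1,6,11 occupied → index 16.
Insert 643: h=14, h2=4, slots 14,1 occupied → index 5.
Table: [884, 324, ., ., ., 643, 125, 466, ., ., 14, 572, 187, 115, 949, 510, 868]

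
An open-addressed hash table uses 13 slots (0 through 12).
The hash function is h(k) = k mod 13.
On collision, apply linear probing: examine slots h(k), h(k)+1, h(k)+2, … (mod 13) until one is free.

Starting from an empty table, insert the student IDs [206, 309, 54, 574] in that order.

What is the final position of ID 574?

Insert 206: h=11, slot 11 empty -> index 11.
Insert 309: h=10, slot 10 empty -> index 10.
Insert 54: h=2, slot 2 empty -> index 2.
Insert 574: h=2, slot 2 occupied -> index 3.
Table: [., ., 54, 574, ., ., ., ., ., ., 309, 206, .]

3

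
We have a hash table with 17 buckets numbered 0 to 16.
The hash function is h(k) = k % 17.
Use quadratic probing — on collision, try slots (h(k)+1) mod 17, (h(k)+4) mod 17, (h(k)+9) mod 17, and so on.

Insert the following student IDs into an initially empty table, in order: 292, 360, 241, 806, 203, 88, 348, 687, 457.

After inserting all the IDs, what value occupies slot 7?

241

292: h=3 → slot 3
360: h=3, probe 3,4 → slot 4
241: h=3, probe 3,4,7 → slot 7
806: h=7, probe 7,8 → slot 8
203: h=16 → slot 16
88: h=3, probe 3,4,7,12 → slot 12
348: h=8, probe 8,9 → slot 9
687: h=7, probe 7,8,11 → slot 11
457: h=15 → slot 15
Table: [., ., ., 292, 360, ., ., 241, 806, 348, ., 687, 88, ., ., 457, 203]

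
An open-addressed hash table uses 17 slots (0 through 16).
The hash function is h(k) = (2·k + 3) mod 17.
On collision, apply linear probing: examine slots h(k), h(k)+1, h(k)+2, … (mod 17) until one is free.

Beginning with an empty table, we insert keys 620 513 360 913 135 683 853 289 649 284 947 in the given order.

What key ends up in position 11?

913

620 hashes to 2; slot 2 is free -> place at 2.
513 hashes to 9; slot 9 is free -> place at 9.
360 hashes to 9; 9 taken -> place at 10.
913 hashes to 10; 10 taken -> place at 11.
135 hashes to 1; slot 1 is free -> place at 1.
683 hashes to 9; 9,10,11 taken -> place at 12.
853 hashes to 9; 9,10,11,12 taken -> place at 13.
289 hashes to 3; slot 3 is free -> place at 3.
649 hashes to 9; 9,10,11,12,13 taken -> place at 14.
284 hashes to 10; 10,11,12,13,14 taken -> place at 15.
947 hashes to 10; 10,11,12,13,14,15 taken -> place at 16.
Table: [_, 135, 620, 289, _, _, _, _, _, 513, 360, 913, 683, 853, 649, 284, 947]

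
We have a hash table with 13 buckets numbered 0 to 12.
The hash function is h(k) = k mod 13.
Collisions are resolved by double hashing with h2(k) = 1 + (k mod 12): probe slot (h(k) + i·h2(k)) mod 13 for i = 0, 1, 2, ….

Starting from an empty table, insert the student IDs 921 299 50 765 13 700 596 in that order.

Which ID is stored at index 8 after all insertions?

921: h=11 => slot 11
299: h=0 => slot 0
50: h=11, h2=3, probe 11,1 => slot 1
765: h=11, h2=10, probe 11,8 => slot 8
13: h=0, h2=2, probe 0,2 => slot 2
700: h=11, h2=5, probe 11,3 => slot 3
596: h=11, h2=9, probe 11,7 => slot 7
Table: [299, 50, 13, 700, —, —, —, 596, 765, —, —, 921, —]

765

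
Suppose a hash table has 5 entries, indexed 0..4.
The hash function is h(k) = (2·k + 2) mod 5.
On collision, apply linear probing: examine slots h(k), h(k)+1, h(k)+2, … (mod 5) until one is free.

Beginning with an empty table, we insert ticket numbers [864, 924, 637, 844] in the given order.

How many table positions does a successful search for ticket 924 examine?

Insert 864: h=0, slot 0 empty → index 0.
Insert 924: h=0, slot 0 occupied → index 1.
Insert 637: h=1, slot 1 occupied → index 2.
Insert 844: h=0, slots 0,1,2 occupied → index 3.
Table: [864, 924, 637, 844, -]
Lookup 924: h=0, probe 0,1 → found at 1.

2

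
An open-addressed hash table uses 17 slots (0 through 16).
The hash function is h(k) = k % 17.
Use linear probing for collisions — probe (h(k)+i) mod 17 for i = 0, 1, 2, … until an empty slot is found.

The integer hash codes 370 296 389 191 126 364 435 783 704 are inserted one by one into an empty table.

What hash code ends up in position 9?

364

370: h=13 -> slot 13
296: h=7 -> slot 7
389: h=15 -> slot 15
191: h=4 -> slot 4
126: h=7, probe 7,8 -> slot 8
364: h=7, probe 7,8,9 -> slot 9
435: h=10 -> slot 10
783: h=1 -> slot 1
704: h=7, probe 7,8,9,10,11 -> slot 11
Table: [., 783, ., ., 191, ., ., 296, 126, 364, 435, 704, ., 370, ., 389, .]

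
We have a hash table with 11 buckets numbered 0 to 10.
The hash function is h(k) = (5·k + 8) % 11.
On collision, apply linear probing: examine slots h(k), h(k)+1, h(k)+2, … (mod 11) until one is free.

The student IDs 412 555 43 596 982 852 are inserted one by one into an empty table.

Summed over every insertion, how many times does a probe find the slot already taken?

6

Insert 412: h=0, slot 0 empty => index 0.
Insert 555: h=0, slot 0 occupied => index 1.
Insert 43: h=3, slot 3 empty => index 3.
Insert 596: h=7, slot 7 empty => index 7.
Insert 982: h=1, slot 1 occupied => index 2.
Insert 852: h=0, slots 0,1,2,3 occupied => index 4.
Table: [412, 555, 982, 43, 852, ∅, ∅, 596, ∅, ∅, ∅]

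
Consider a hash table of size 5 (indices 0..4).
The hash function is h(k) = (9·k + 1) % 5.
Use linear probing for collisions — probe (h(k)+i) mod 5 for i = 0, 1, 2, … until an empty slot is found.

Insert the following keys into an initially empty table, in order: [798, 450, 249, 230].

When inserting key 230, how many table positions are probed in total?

4

798 hashes to 3; slot 3 is free → place at 3.
450 hashes to 1; slot 1 is free → place at 1.
249 hashes to 2; slot 2 is free → place at 2.
230 hashes to 1; 1,2,3 taken → place at 4.
Table: [-, 450, 249, 798, 230]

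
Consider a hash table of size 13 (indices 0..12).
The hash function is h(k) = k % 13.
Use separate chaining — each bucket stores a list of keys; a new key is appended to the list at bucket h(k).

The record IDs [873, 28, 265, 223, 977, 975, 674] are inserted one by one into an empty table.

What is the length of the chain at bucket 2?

873 → bucket 2
28 → bucket 2 (collision)
265 → bucket 5
223 → bucket 2 (collision)
977 → bucket 2 (collision)
975 → bucket 0
674 → bucket 11
Final buckets:
0: 975
1: .
2: 873 -> 28 -> 223 -> 977
3: .
4: .
5: 265
6: .
7: .
8: .
9: .
10: .
11: 674
12: .

4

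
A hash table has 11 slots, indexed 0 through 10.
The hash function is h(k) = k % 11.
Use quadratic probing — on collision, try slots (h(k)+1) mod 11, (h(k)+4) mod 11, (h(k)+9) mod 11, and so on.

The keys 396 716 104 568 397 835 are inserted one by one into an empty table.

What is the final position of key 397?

2

396: h=0 → slot 0
716: h=1 → slot 1
104: h=5 → slot 5
568: h=7 → slot 7
397: h=1, probe 1,2 → slot 2
835: h=10 → slot 10
Table: [396, 716, 397, —, —, 104, —, 568, —, —, 835]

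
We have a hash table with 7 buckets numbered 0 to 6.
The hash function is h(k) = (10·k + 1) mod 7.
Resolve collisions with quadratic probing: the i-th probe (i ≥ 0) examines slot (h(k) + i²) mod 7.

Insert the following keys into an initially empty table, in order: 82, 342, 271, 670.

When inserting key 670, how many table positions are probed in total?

Insert 82: h=2, slot 2 empty -> index 2.
Insert 342: h=5, slot 5 empty -> index 5.
Insert 271: h=2, slot 2 occupied -> index 3.
Insert 670: h=2, slots 2,3 occupied -> index 6.
Table: [—, —, 82, 271, —, 342, 670]

3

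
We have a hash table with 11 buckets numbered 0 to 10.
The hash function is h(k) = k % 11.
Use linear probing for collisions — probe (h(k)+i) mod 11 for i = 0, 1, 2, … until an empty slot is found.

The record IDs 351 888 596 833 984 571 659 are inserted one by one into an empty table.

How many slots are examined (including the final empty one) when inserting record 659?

3

Insert 351: h=10, slot 10 empty -> index 10.
Insert 888: h=8, slot 8 empty -> index 8.
Insert 596: h=2, slot 2 empty -> index 2.
Insert 833: h=8, slot 8 occupied -> index 9.
Insert 984: h=5, slot 5 empty -> index 5.
Insert 571: h=10, slot 10 occupied -> index 0.
Insert 659: h=10, slots 10,0 occupied -> index 1.
Table: [571, 659, 596, ∅, ∅, 984, ∅, ∅, 888, 833, 351]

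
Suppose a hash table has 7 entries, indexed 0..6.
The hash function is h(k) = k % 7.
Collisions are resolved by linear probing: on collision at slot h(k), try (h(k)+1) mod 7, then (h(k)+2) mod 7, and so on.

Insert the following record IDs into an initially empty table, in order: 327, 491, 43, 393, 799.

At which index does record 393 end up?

3

327: h=5 => slot 5
491: h=1 => slot 1
43: h=1, probe 1,2 => slot 2
393: h=1, probe 1,2,3 => slot 3
799: h=1, probe 1,2,3,4 => slot 4
Table: [-, 491, 43, 393, 799, 327, -]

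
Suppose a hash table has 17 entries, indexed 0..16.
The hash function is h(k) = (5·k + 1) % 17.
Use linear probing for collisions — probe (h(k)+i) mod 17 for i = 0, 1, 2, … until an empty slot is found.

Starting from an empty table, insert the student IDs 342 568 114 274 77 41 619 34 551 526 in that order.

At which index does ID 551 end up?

342 hashes to 11; slot 11 is free => place at 11.
568 hashes to 2; slot 2 is free => place at 2.
114 hashes to 10; slot 10 is free => place at 10.
274 hashes to 11; 11 taken => place at 12.
77 hashes to 12; 12 taken => place at 13.
41 hashes to 2; 2 taken => place at 3.
619 hashes to 2; 2,3 taken => place at 4.
34 hashes to 1; slot 1 is free => place at 1.
551 hashes to 2; 2,3,4 taken => place at 5.
526 hashes to 13; 13 taken => place at 14.
Table: [-, 34, 568, 41, 619, 551, -, -, -, -, 114, 342, 274, 77, 526, -, -]

5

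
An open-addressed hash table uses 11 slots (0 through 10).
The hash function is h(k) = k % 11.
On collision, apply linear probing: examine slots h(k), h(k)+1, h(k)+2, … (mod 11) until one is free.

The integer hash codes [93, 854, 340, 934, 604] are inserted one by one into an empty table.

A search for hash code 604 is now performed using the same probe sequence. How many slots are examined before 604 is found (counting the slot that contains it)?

93 hashes to 5; slot 5 is free -> place at 5.
854 hashes to 7; slot 7 is free -> place at 7.
340 hashes to 10; slot 10 is free -> place at 10.
934 hashes to 10; 10 taken -> place at 0.
604 hashes to 10; 10,0 taken -> place at 1.
Table: [934, 604, —, —, —, 93, —, 854, —, —, 340]
Lookup 604: h=10, probe 10,0,1 → found at 1.

3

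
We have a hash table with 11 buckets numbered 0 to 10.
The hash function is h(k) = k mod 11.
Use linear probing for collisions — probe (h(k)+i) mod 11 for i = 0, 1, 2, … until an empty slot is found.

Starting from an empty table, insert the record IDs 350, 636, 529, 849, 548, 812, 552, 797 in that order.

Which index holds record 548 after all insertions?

350: h=9 -> slot 9
636: h=9, probe 9,10 -> slot 10
529: h=1 -> slot 1
849: h=2 -> slot 2
548: h=9, probe 9,10,0 -> slot 0
812: h=9, probe 9,10,0,1,2,3 -> slot 3
552: h=2, probe 2,3,4 -> slot 4
797: h=5 -> slot 5
Table: [548, 529, 849, 812, 552, 797, ∅, ∅, ∅, 350, 636]

0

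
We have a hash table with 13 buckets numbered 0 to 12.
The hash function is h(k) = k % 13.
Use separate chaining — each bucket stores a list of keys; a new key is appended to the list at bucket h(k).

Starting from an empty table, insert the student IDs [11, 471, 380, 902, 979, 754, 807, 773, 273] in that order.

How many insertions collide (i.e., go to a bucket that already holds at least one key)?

2

11 -> bucket 11
471 -> bucket 3
380 -> bucket 3 (collision)
902 -> bucket 5
979 -> bucket 4
754 -> bucket 0
807 -> bucket 1
773 -> bucket 6
273 -> bucket 0 (collision)
Final buckets:
0: 754 -> 273
1: 807
2: .
3: 471 -> 380
4: 979
5: 902
6: 773
7: .
8: .
9: .
10: .
11: 11
12: .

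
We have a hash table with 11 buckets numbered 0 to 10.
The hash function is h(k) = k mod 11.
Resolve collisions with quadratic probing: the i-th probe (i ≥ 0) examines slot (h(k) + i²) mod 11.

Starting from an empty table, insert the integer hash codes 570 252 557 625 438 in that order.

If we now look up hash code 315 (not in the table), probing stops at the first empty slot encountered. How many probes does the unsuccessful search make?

570 hashes to 9; slot 9 is free -> place at 9.
252 hashes to 10; slot 10 is free -> place at 10.
557 hashes to 7; slot 7 is free -> place at 7.
625 hashes to 9; 9,10 taken -> place at 2.
438 hashes to 9; 9,10,2,7 taken -> place at 3.
Table: [., ., 625, 438, ., ., ., 557, ., 570, 252]
Lookup 315: h=7, probe 7,8 → slot 8 empty, not found.

2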